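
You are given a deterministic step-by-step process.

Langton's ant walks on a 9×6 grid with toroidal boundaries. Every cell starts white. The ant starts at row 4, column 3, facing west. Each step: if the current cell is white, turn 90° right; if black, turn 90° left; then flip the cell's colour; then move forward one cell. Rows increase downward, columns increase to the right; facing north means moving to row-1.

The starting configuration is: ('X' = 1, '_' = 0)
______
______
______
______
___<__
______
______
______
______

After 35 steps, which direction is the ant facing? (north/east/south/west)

0) ______
______
______
______
___<__
______
______
______
______
1) ______
______
______
___^__
___X__
______
______
______
______
2) ______
______
______
___X>_
___X__
______
______
______
______
3) ______
______
______
___XX_
___Xv_
______
______
______
______
4) ______
______
______
___XX_
___<X_
______
______
______
______
5) ______
______
______
___XX_
____X_
___v__
______
______
______
6) ______
______
______
___XX_
____X_
__<X__
______
______
______
7) ______
______
______
___XX_
__^_X_
__XX__
______
______
______
8) ______
______
______
___XX_
__X>X_
__XX__
______
______
______
9) ______
______
______
___XX_
__XXX_
__Xv__
______
______
______
10) ______
______
______
___XX_
__XXX_
__X_>_
______
______
______
11) ______
______
______
___XX_
__XXX_
__X_X_
____v_
______
______
12) ______
______
______
___XX_
__XXX_
__X_X_
___<X_
______
______
13) ______
______
______
___XX_
__XXX_
__X^X_
___XX_
______
______
14) ______
______
______
___XX_
__XXX_
__XX>_
___XX_
______
______
15) ______
______
______
___XX_
__XX^_
__XX__
___XX_
______
______
16) ______
______
______
___XX_
__X<__
__XX__
___XX_
______
______
17) ______
______
______
___XX_
__X___
__Xv__
___XX_
______
______
18) ______
______
______
___XX_
__X___
__X_>_
___XX_
______
______
19) ______
______
______
___XX_
__X___
__X_X_
___Xv_
______
______
20) ______
______
______
___XX_
__X___
__X_X_
___X_>
______
______
21) ______
______
______
___XX_
__X___
__X_X_
___X_X
_____v
______
22) ______
______
______
___XX_
__X___
__X_X_
___X_X
____<X
______
23) ______
______
______
___XX_
__X___
__X_X_
___X^X
____XX
______
24) ______
______
______
___XX_
__X___
__X_X_
___XX>
____XX
______
25) ______
______
______
___XX_
__X___
__X_X^
___XX_
____XX
______
26) ______
______
______
___XX_
__X___
>_X_XX
___XX_
____XX
______
27) ______
______
______
___XX_
__X___
X_X_XX
v__XX_
____XX
______
28) ______
______
______
___XX_
__X___
X_X_XX
X__XX<
____XX
______
29) ______
______
______
___XX_
__X___
X_X_X^
X__XXX
____XX
______
30) ______
______
______
___XX_
__X___
X_X_<_
X__XXX
____XX
______
31) ______
______
______
___XX_
__X___
X_X___
X__XvX
____XX
______
32) ______
______
______
___XX_
__X___
X_X___
X__X_>
____XX
______
33) ______
______
______
___XX_
__X___
X_X__^
X__X__
____XX
______
34) ______
______
______
___XX_
__X___
>_X__X
X__X__
____XX
______
35) ______
______
______
___XX_
^_X___
__X__X
X__X__
____XX
______

north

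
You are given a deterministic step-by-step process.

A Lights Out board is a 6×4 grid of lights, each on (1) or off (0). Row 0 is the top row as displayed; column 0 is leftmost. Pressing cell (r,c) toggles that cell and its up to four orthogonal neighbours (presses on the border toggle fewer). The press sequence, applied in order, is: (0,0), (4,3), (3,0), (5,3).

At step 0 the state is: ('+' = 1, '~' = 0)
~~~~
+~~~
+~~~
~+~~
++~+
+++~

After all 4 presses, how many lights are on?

9

step 0: ~~~~
+~~~
+~~~
~+~~
++~+
+++~
step 1: ++~~
~~~~
+~~~
~+~~
++~+
+++~
step 2: ++~~
~~~~
+~~~
~+~+
+++~
++++
step 3: ++~~
~~~~
~~~~
+~~+
~++~
++++
step 4: ++~~
~~~~
~~~~
+~~+
~+++
++~~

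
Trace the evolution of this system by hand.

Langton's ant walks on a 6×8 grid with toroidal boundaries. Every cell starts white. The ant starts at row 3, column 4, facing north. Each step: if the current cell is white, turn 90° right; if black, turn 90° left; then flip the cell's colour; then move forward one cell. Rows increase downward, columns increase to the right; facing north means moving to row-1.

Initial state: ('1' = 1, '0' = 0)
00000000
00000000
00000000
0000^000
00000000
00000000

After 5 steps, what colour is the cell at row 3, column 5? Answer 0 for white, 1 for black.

0) 00000000
00000000
00000000
0000^000
00000000
00000000
1) 00000000
00000000
00000000
00001>00
00000000
00000000
2) 00000000
00000000
00000000
00001100
00000v00
00000000
3) 00000000
00000000
00000000
00001100
0000<100
00000000
4) 00000000
00000000
00000000
0000^100
00001100
00000000
5) 00000000
00000000
00000000
000<0100
00001100
00000000

1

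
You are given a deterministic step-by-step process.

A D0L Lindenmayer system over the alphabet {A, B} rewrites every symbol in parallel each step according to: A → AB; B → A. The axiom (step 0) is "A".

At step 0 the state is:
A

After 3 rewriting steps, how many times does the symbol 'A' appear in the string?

0) A
1) AB
2) ABA
3) ABAAB

3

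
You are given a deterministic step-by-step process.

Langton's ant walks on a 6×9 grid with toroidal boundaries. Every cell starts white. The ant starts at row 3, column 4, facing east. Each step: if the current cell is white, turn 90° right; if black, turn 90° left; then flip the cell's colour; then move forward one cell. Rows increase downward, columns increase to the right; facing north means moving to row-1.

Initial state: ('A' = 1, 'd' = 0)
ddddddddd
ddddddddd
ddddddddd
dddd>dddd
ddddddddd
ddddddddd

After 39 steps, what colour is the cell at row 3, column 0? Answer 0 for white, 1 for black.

1

t=0: ddddddddd
ddddddddd
ddddddddd
dddd>dddd
ddddddddd
ddddddddd
t=1: ddddddddd
ddddddddd
ddddddddd
ddddAdddd
ddddvdddd
ddddddddd
t=2: ddddddddd
ddddddddd
ddddddddd
ddddAdddd
ddd<Adddd
ddddddddd
t=3: ddddddddd
ddddddddd
ddddddddd
ddd^Adddd
dddAAdddd
ddddddddd
t=4: ddddddddd
ddddddddd
ddddddddd
dddA>dddd
dddAAdddd
ddddddddd
t=5: ddddddddd
ddddddddd
dddd^dddd
dddAddddd
dddAAdddd
ddddddddd
t=6: ddddddddd
ddddddddd
ddddA>ddd
dddAddddd
dddAAdddd
ddddddddd
t=7: ddddddddd
ddddddddd
ddddAAddd
dddAdvddd
dddAAdddd
ddddddddd
t=8: ddddddddd
ddddddddd
ddddAAddd
dddA<Addd
dddAAdddd
ddddddddd
t=9: ddddddddd
ddddddddd
dddd^Addd
dddAAAddd
dddAAdddd
ddddddddd
t=10: ddddddddd
ddddddddd
ddd<dAddd
dddAAAddd
dddAAdddd
ddddddddd
t=11: ddddddddd
ddd^ddddd
dddAdAddd
dddAAAddd
dddAAdddd
ddddddddd
t=12: ddddddddd
dddA>dddd
dddAdAddd
dddAAAddd
dddAAdddd
ddddddddd
t=13: ddddddddd
dddAAdddd
dddAvAddd
dddAAAddd
dddAAdddd
ddddddddd
t=14: ddddddddd
dddAAdddd
ddd<AAddd
dddAAAddd
dddAAdddd
ddddddddd
t=15: ddddddddd
dddAAdddd
ddddAAddd
dddvAAddd
dddAAdddd
ddddddddd
t=16: ddddddddd
dddAAdddd
ddddAAddd
dddd>Addd
dddAAdddd
ddddddddd
t=17: ddddddddd
dddAAdddd
dddd^Addd
dddddAddd
dddAAdddd
ddddddddd
t=18: ddddddddd
dddAAdddd
ddd<dAddd
dddddAddd
dddAAdddd
ddddddddd
t=19: ddddddddd
ddd^Adddd
dddAdAddd
dddddAddd
dddAAdddd
ddddddddd
t=20: ddddddddd
dd<dAdddd
dddAdAddd
dddddAddd
dddAAdddd
ddddddddd
t=21: dd^dddddd
ddAdAdddd
dddAdAddd
dddddAddd
dddAAdddd
ddddddddd
t=22: ddA>ddddd
ddAdAdddd
dddAdAddd
dddddAddd
dddAAdddd
ddddddddd
t=23: ddAAddddd
ddAvAdddd
dddAdAddd
dddddAddd
dddAAdddd
ddddddddd
t=24: ddAAddddd
dd<AAdddd
dddAdAddd
dddddAddd
dddAAdddd
ddddddddd
t=25: ddAAddddd
dddAAdddd
ddvAdAddd
dddddAddd
dddAAdddd
ddddddddd
t=26: ddAAddddd
dddAAdddd
d<AAdAddd
dddddAddd
dddAAdddd
ddddddddd
t=27: ddAAddddd
d^dAAdddd
dAAAdAddd
dddddAddd
dddAAdddd
ddddddddd
t=28: ddAAddddd
dA>AAdddd
dAAAdAddd
dddddAddd
dddAAdddd
ddddddddd
t=29: ddAAddddd
dAAAAdddd
dAvAdAddd
dddddAddd
dddAAdddd
ddddddddd
t=30: ddAAddddd
dAAAAdddd
dAd>dAddd
dddddAddd
dddAAdddd
ddddddddd
t=31: ddAAddddd
dAA^Adddd
dAdddAddd
dddddAddd
dddAAdddd
ddddddddd
t=32: ddAAddddd
dA<dAdddd
dAdddAddd
dddddAddd
dddAAdddd
ddddddddd
t=33: ddAAddddd
dAddAdddd
dAvddAddd
dddddAddd
dddAAdddd
ddddddddd
t=34: ddAAddddd
dAddAdddd
d<AddAddd
dddddAddd
dddAAdddd
ddddddddd
t=35: ddAAddddd
dAddAdddd
ddAddAddd
dvdddAddd
dddAAdddd
ddddddddd
t=36: ddAAddddd
dAddAdddd
ddAddAddd
<AdddAddd
dddAAdddd
ddddddddd
t=37: ddAAddddd
dAddAdddd
^dAddAddd
AAdddAddd
dddAAdddd
ddddddddd
t=38: ddAAddddd
dAddAdddd
A>AddAddd
AAdddAddd
dddAAdddd
ddddddddd
t=39: ddAAddddd
dAddAdddd
AAAddAddd
AvdddAddd
dddAAdddd
ddddddddd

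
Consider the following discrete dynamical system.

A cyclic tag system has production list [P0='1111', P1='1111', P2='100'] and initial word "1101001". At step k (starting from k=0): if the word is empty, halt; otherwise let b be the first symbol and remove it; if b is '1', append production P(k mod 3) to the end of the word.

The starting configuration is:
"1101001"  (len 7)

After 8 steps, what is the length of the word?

19

k=0  "1101001"  (len 7)
k=1  "1010011111"  (len 10)
k=2  "0100111111111"  (len 13)
k=3  "100111111111"  (len 12)
k=4  "001111111111111"  (len 15)
k=5  "01111111111111"  (len 14)
k=6  "1111111111111"  (len 13)
k=7  "1111111111111111"  (len 16)
k=8  "1111111111111111111"  (len 19)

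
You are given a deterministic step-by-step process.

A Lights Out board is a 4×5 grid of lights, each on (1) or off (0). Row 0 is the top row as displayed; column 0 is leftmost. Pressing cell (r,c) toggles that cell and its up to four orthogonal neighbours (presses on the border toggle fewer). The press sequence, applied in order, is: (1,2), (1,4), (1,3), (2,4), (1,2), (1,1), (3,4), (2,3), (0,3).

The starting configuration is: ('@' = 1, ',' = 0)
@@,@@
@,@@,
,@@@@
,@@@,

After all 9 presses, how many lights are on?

k=0  @@,@@
@,@@,
,@@@@
,@@@,
k=1  @@@@@
@@,,,
,@,@@
,@@@,
k=2  @@@@,
@@,@@
,@,@,
,@@@,
k=3  @@@,,
@@@,,
,@,,,
,@@@,
k=4  @@@,,
@@@,@
,@,@@
,@@@@
k=5  @@,,,
@,,@@
,@@@@
,@@@@
k=6  @,,,,
,@@@@
,,@@@
,@@@@
k=7  @,,,,
,@@@@
,,@@,
,@@,,
k=8  @,,,,
,@@,@
,,,,@
,@@@,
k=9  @,@@@
,@@@@
,,,,@
,@@@,

12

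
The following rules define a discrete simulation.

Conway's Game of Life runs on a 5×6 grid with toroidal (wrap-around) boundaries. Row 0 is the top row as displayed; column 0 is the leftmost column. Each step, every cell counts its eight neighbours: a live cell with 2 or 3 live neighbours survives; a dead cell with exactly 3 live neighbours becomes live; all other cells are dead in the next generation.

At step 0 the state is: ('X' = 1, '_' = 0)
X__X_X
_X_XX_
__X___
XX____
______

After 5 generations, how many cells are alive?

2

0) X__X_X
_X_XX_
__X___
XX____
______
1) X_XX_X
XX_XXX
X_XX__
_X____
_X___X
2) ___X__
______
___X__
_X____
_X__XX
3) ____X_
______
______
X_X_X_
X_X_X_
4) ___X_X
______
______
______
____X_
5) ____X_
______
______
______
____X_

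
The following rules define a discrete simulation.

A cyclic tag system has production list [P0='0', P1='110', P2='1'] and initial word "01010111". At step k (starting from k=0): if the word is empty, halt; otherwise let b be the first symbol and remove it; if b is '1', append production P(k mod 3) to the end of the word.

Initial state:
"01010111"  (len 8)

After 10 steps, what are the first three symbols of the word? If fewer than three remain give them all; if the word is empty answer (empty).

001

step 0: "01010111"  (len 8)
step 1: "1010111"  (len 7)
step 2: "010111110"  (len 9)
step 3: "10111110"  (len 8)
step 4: "01111100"  (len 8)
step 5: "1111100"  (len 7)
step 6: "1111001"  (len 7)
step 7: "1110010"  (len 7)
step 8: "110010110"  (len 9)
step 9: "100101101"  (len 9)
step 10: "001011010"  (len 9)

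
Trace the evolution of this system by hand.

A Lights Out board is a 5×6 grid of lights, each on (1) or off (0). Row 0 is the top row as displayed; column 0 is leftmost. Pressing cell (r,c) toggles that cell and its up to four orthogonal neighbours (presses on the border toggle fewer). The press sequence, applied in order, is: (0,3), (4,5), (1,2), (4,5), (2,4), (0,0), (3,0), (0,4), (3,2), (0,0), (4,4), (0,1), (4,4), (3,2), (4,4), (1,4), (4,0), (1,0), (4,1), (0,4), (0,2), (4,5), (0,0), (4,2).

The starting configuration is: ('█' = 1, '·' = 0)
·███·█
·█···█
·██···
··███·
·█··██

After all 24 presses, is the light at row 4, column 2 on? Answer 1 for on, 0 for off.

0

k=0  ·███·█
·█···█
·██···
··███·
·█··██
k=1  ·█··██
·█·█·█
·██···
··███·
·█··██
k=2  ·█··██
·█·█·█
·██···
··████
·█····
k=3  ·██·██
··█··█
·█····
··████
·█····
k=4  ·██·██
··█··█
·█····
··███·
·█··██
k=5  ·██·██
··█·██
·█·███
··██··
·█··██
k=6  █·█·██
█·█·██
·█·███
··██··
·█··██
k=7  █·█·██
█·█·██
██·███
████··
██··██
k=8  █·██··
█·█··█
██·███
████··
██··██
k=9  █·██··
█·█··█
██████
█·····
███·██
k=10  ·███··
··█··█
██████
█·····
███·██
k=11  ·███··
··█··█
██████
█···█·
████··
k=12  █··█··
·██··█
██████
█···█·
████··
k=13  █··█··
·██··█
██████
█·····
███·██
k=14  █··█··
·██··█
██·███
████··
██··██
k=15  █··█··
·██··█
██·███
█████·
██·█··
k=16  █··██·
·████·
██·█·█
█████·
██·█··
k=17  █··██·
·████·
██·█·█
·████·
···█··
k=18  ···██·
█·███·
·█·█·█
·████·
···█··
k=19  ···██·
█·███·
·█·█·█
··███·
████··
k=20  ·····█
█·██··
·█·█·█
··███·
████··
k=21  ·███·█
█··█··
·█·█·█
··███·
████··
k=22  ·███·█
█··█··
·█·█·█
··████
██████
k=23  █·██·█
···█··
·█·█·█
··████
██████
k=24  █·██·█
···█··
·█·█·█
···███
█···██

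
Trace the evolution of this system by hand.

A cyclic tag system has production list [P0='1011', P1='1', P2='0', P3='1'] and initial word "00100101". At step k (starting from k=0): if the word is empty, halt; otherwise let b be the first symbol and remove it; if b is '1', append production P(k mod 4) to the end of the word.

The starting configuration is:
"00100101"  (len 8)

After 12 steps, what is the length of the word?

0) "00100101"  (len 8)
1) "0100101"  (len 7)
2) "100101"  (len 6)
3) "001010"  (len 6)
4) "01010"  (len 5)
5) "1010"  (len 4)
6) "0101"  (len 4)
7) "101"  (len 3)
8) "011"  (len 3)
9) "11"  (len 2)
10) "11"  (len 2)
11) "10"  (len 2)
12) "01"  (len 2)

2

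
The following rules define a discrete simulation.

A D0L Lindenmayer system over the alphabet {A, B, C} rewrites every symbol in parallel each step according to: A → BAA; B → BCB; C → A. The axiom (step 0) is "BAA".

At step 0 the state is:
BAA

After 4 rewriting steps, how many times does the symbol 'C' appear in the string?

33

t=0: BAA
t=1: BCBBAABAA
t=2: BCBABCBBCBBAABAABCBBAABAA
t=3: BCBABCBBAABCBABCBBCBABCBBCBBAABAABCBBAABAABCBABCBBCBBAABAABCBBAABAA
t=4: BCBABCBBAABCBABCBBCBBAABAABCBABCBBAABCBABCBBCBABCBBAABCBAB…ABCBABCBBCBABCBBCBBAABAABCBBAABAABCBABCBBCBBAABAABCBBAABAA  (len 177)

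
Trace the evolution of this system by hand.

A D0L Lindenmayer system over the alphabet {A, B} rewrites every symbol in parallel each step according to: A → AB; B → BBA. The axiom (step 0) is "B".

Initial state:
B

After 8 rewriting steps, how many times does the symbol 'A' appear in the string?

987

gen 0: B
gen 1: BBA
gen 2: BBABBAAB
gen 3: BBABBAABBBABBAABABBBA
gen 4: BBABBAABBBABBAABABBBABBABBAABBBABBAABABBBAABBBABBABBAAB
gen 5: BBABBAABBBABBAABABBBABBABBAABBBABBAABABBBAABBBABBABBAABBBA…ABBAABABBBAABBBABBABBAABABBBABBABBAABBBABBAABBBABBAABABBBA  (len 144)
gen 6: BBABBAABBBABBAABABBBABBABBAABBBABBAABABBBAABBBABBABBAABBBA…BBABBABBAABBBABBAABABBBABBABBAABBBABBAABABBBAABBBABBABBAAB  (len 377)
gen 7: BBABBAABBBABBAABABBBABBABBAABBBABBAABABBBAABBBABBABBAABBBA…ABBAABABBBAABBBABBABBAABABBBABBABBAABBBABBAABBBABBAABABBBA  (len 987)
gen 8: BBABBAABBBABBAABABBBABBABBAABBBABBAABABBBAABBBABBABBAABBBA…BBABBABBAABBBABBAABABBBABBABBAABBBABBAABABBBAABBBABBABBAAB  (len 2584)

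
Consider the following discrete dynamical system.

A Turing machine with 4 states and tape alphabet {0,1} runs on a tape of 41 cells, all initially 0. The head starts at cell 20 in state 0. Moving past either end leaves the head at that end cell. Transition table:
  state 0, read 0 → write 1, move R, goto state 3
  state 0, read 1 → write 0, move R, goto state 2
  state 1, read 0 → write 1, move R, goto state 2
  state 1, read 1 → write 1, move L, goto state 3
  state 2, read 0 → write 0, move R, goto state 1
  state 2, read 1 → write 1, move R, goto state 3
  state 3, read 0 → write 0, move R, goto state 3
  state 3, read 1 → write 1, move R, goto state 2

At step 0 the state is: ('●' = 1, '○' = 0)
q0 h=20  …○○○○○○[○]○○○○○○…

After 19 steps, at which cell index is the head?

39

[0] q0 h=20  …○○○○○○[○]○○○○○○…
[1] q3 h=21  …○○○○○●[○]○○○○○○…
[2] q3 h=22  …○○○○●○[○]○○○○○○…
[3] q3 h=23  …○○○●○○[○]○○○○○○…
[4] q3 h=24  …○○●○○○[○]○○○○○○…
[5] q3 h=25  …○●○○○○[○]○○○○○○…
[6] q3 h=26  …●○○○○○[○]○○○○○○…
[7] q3 h=27  …○○○○○○[○]○○○○○○…
[8] q3 h=28  …○○○○○○[○]○○○○○○…
[9] q3 h=29  …○○○○○○[○]○○○○○○…
[10] q3 h=30  …○○○○○○[○]○○○○○○…
[11] q3 h=31  …○○○○○○[○]○○○○○○…
[12] q3 h=32  …○○○○○○[○]○○○○○○…
[13] q3 h=33  …○○○○○○[○]○○○○○○…
[14] q3 h=34  …○○○○○○[○]○○○○○○|
[15] q3 h=35  …○○○○○○[○]○○○○○|
[16] q3 h=36  …○○○○○○[○]○○○○|
[17] q3 h=37  …○○○○○○[○]○○○|
[18] q3 h=38  …○○○○○○[○]○○|
[19] q3 h=39  …○○○○○○[○]○|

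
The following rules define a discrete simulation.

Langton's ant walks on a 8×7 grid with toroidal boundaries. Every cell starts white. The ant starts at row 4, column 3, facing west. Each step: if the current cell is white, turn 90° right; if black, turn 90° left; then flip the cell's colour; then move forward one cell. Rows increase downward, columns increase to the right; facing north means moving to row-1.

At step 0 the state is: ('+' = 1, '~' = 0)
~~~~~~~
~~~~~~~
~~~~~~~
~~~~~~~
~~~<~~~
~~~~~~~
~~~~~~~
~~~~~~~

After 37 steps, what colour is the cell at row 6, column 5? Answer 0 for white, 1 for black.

0

[0] ~~~~~~~
~~~~~~~
~~~~~~~
~~~~~~~
~~~<~~~
~~~~~~~
~~~~~~~
~~~~~~~
[1] ~~~~~~~
~~~~~~~
~~~~~~~
~~~^~~~
~~~+~~~
~~~~~~~
~~~~~~~
~~~~~~~
[2] ~~~~~~~
~~~~~~~
~~~~~~~
~~~+>~~
~~~+~~~
~~~~~~~
~~~~~~~
~~~~~~~
[3] ~~~~~~~
~~~~~~~
~~~~~~~
~~~++~~
~~~+v~~
~~~~~~~
~~~~~~~
~~~~~~~
[4] ~~~~~~~
~~~~~~~
~~~~~~~
~~~++~~
~~~<+~~
~~~~~~~
~~~~~~~
~~~~~~~
[5] ~~~~~~~
~~~~~~~
~~~~~~~
~~~++~~
~~~~+~~
~~~v~~~
~~~~~~~
~~~~~~~
[6] ~~~~~~~
~~~~~~~
~~~~~~~
~~~++~~
~~~~+~~
~~<+~~~
~~~~~~~
~~~~~~~
[7] ~~~~~~~
~~~~~~~
~~~~~~~
~~~++~~
~~^~+~~
~~++~~~
~~~~~~~
~~~~~~~
[8] ~~~~~~~
~~~~~~~
~~~~~~~
~~~++~~
~~+>+~~
~~++~~~
~~~~~~~
~~~~~~~
[9] ~~~~~~~
~~~~~~~
~~~~~~~
~~~++~~
~~+++~~
~~+v~~~
~~~~~~~
~~~~~~~
[10] ~~~~~~~
~~~~~~~
~~~~~~~
~~~++~~
~~+++~~
~~+~>~~
~~~~~~~
~~~~~~~
[11] ~~~~~~~
~~~~~~~
~~~~~~~
~~~++~~
~~+++~~
~~+~+~~
~~~~v~~
~~~~~~~
[12] ~~~~~~~
~~~~~~~
~~~~~~~
~~~++~~
~~+++~~
~~+~+~~
~~~<+~~
~~~~~~~
[13] ~~~~~~~
~~~~~~~
~~~~~~~
~~~++~~
~~+++~~
~~+^+~~
~~~++~~
~~~~~~~
[14] ~~~~~~~
~~~~~~~
~~~~~~~
~~~++~~
~~+++~~
~~++>~~
~~~++~~
~~~~~~~
[15] ~~~~~~~
~~~~~~~
~~~~~~~
~~~++~~
~~++^~~
~~++~~~
~~~++~~
~~~~~~~
[16] ~~~~~~~
~~~~~~~
~~~~~~~
~~~++~~
~~+<~~~
~~++~~~
~~~++~~
~~~~~~~
[17] ~~~~~~~
~~~~~~~
~~~~~~~
~~~++~~
~~+~~~~
~~+v~~~
~~~++~~
~~~~~~~
[18] ~~~~~~~
~~~~~~~
~~~~~~~
~~~++~~
~~+~~~~
~~+~>~~
~~~++~~
~~~~~~~
[19] ~~~~~~~
~~~~~~~
~~~~~~~
~~~++~~
~~+~~~~
~~+~+~~
~~~+v~~
~~~~~~~
[20] ~~~~~~~
~~~~~~~
~~~~~~~
~~~++~~
~~+~~~~
~~+~+~~
~~~+~>~
~~~~~~~
[21] ~~~~~~~
~~~~~~~
~~~~~~~
~~~++~~
~~+~~~~
~~+~+~~
~~~+~+~
~~~~~v~
[22] ~~~~~~~
~~~~~~~
~~~~~~~
~~~++~~
~~+~~~~
~~+~+~~
~~~+~+~
~~~~<+~
[23] ~~~~~~~
~~~~~~~
~~~~~~~
~~~++~~
~~+~~~~
~~+~+~~
~~~+^+~
~~~~++~
[24] ~~~~~~~
~~~~~~~
~~~~~~~
~~~++~~
~~+~~~~
~~+~+~~
~~~++>~
~~~~++~
[25] ~~~~~~~
~~~~~~~
~~~~~~~
~~~++~~
~~+~~~~
~~+~+^~
~~~++~~
~~~~++~
[26] ~~~~~~~
~~~~~~~
~~~~~~~
~~~++~~
~~+~~~~
~~+~++>
~~~++~~
~~~~++~
[27] ~~~~~~~
~~~~~~~
~~~~~~~
~~~++~~
~~+~~~~
~~+~+++
~~~++~v
~~~~++~
[28] ~~~~~~~
~~~~~~~
~~~~~~~
~~~++~~
~~+~~~~
~~+~+++
~~~++<+
~~~~++~
[29] ~~~~~~~
~~~~~~~
~~~~~~~
~~~++~~
~~+~~~~
~~+~+^+
~~~++++
~~~~++~
[30] ~~~~~~~
~~~~~~~
~~~~~~~
~~~++~~
~~+~~~~
~~+~<~+
~~~++++
~~~~++~
[31] ~~~~~~~
~~~~~~~
~~~~~~~
~~~++~~
~~+~~~~
~~+~~~+
~~~+v++
~~~~++~
[32] ~~~~~~~
~~~~~~~
~~~~~~~
~~~++~~
~~+~~~~
~~+~~~+
~~~+~>+
~~~~++~
[33] ~~~~~~~
~~~~~~~
~~~~~~~
~~~++~~
~~+~~~~
~~+~~^+
~~~+~~+
~~~~++~
[34] ~~~~~~~
~~~~~~~
~~~~~~~
~~~++~~
~~+~~~~
~~+~~+>
~~~+~~+
~~~~++~
[35] ~~~~~~~
~~~~~~~
~~~~~~~
~~~++~~
~~+~~~^
~~+~~+~
~~~+~~+
~~~~++~
[36] ~~~~~~~
~~~~~~~
~~~~~~~
~~~++~~
>~+~~~+
~~+~~+~
~~~+~~+
~~~~++~
[37] ~~~~~~~
~~~~~~~
~~~~~~~
~~~++~~
+~+~~~+
v~+~~+~
~~~+~~+
~~~~++~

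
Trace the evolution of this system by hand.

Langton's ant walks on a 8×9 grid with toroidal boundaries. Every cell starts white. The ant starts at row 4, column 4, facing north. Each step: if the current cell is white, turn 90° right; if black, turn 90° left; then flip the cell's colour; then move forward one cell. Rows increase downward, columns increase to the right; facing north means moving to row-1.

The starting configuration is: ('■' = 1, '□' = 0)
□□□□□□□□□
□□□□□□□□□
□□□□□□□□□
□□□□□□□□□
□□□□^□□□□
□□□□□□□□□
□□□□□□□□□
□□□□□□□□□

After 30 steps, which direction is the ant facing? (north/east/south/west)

step 0: □□□□□□□□□
□□□□□□□□□
□□□□□□□□□
□□□□□□□□□
□□□□^□□□□
□□□□□□□□□
□□□□□□□□□
□□□□□□□□□
step 1: □□□□□□□□□
□□□□□□□□□
□□□□□□□□□
□□□□□□□□□
□□□□■>□□□
□□□□□□□□□
□□□□□□□□□
□□□□□□□□□
step 2: □□□□□□□□□
□□□□□□□□□
□□□□□□□□□
□□□□□□□□□
□□□□■■□□□
□□□□□v□□□
□□□□□□□□□
□□□□□□□□□
step 3: □□□□□□□□□
□□□□□□□□□
□□□□□□□□□
□□□□□□□□□
□□□□■■□□□
□□□□<■□□□
□□□□□□□□□
□□□□□□□□□
step 4: □□□□□□□□□
□□□□□□□□□
□□□□□□□□□
□□□□□□□□□
□□□□^■□□□
□□□□■■□□□
□□□□□□□□□
□□□□□□□□□
step 5: □□□□□□□□□
□□□□□□□□□
□□□□□□□□□
□□□□□□□□□
□□□<□■□□□
□□□□■■□□□
□□□□□□□□□
□□□□□□□□□
step 6: □□□□□□□□□
□□□□□□□□□
□□□□□□□□□
□□□^□□□□□
□□□■□■□□□
□□□□■■□□□
□□□□□□□□□
□□□□□□□□□
step 7: □□□□□□□□□
□□□□□□□□□
□□□□□□□□□
□□□■>□□□□
□□□■□■□□□
□□□□■■□□□
□□□□□□□□□
□□□□□□□□□
step 8: □□□□□□□□□
□□□□□□□□□
□□□□□□□□□
□□□■■□□□□
□□□■v■□□□
□□□□■■□□□
□□□□□□□□□
□□□□□□□□□
step 9: □□□□□□□□□
□□□□□□□□□
□□□□□□□□□
□□□■■□□□□
□□□<■■□□□
□□□□■■□□□
□□□□□□□□□
□□□□□□□□□
step 10: □□□□□□□□□
□□□□□□□□□
□□□□□□□□□
□□□■■□□□□
□□□□■■□□□
□□□v■■□□□
□□□□□□□□□
□□□□□□□□□
step 11: □□□□□□□□□
□□□□□□□□□
□□□□□□□□□
□□□■■□□□□
□□□□■■□□□
□□<■■■□□□
□□□□□□□□□
□□□□□□□□□
step 12: □□□□□□□□□
□□□□□□□□□
□□□□□□□□□
□□□■■□□□□
□□^□■■□□□
□□■■■■□□□
□□□□□□□□□
□□□□□□□□□
step 13: □□□□□□□□□
□□□□□□□□□
□□□□□□□□□
□□□■■□□□□
□□■>■■□□□
□□■■■■□□□
□□□□□□□□□
□□□□□□□□□
step 14: □□□□□□□□□
□□□□□□□□□
□□□□□□□□□
□□□■■□□□□
□□■■■■□□□
□□■v■■□□□
□□□□□□□□□
□□□□□□□□□
step 15: □□□□□□□□□
□□□□□□□□□
□□□□□□□□□
□□□■■□□□□
□□■■■■□□□
□□■□>■□□□
□□□□□□□□□
□□□□□□□□□
step 16: □□□□□□□□□
□□□□□□□□□
□□□□□□□□□
□□□■■□□□□
□□■■^■□□□
□□■□□■□□□
□□□□□□□□□
□□□□□□□□□
step 17: □□□□□□□□□
□□□□□□□□□
□□□□□□□□□
□□□■■□□□□
□□■<□■□□□
□□■□□■□□□
□□□□□□□□□
□□□□□□□□□
step 18: □□□□□□□□□
□□□□□□□□□
□□□□□□□□□
□□□■■□□□□
□□■□□■□□□
□□■v□■□□□
□□□□□□□□□
□□□□□□□□□
step 19: □□□□□□□□□
□□□□□□□□□
□□□□□□□□□
□□□■■□□□□
□□■□□■□□□
□□<■□■□□□
□□□□□□□□□
□□□□□□□□□
step 20: □□□□□□□□□
□□□□□□□□□
□□□□□□□□□
□□□■■□□□□
□□■□□■□□□
□□□■□■□□□
□□v□□□□□□
□□□□□□□□□
step 21: □□□□□□□□□
□□□□□□□□□
□□□□□□□□□
□□□■■□□□□
□□■□□■□□□
□□□■□■□□□
□<■□□□□□□
□□□□□□□□□
step 22: □□□□□□□□□
□□□□□□□□□
□□□□□□□□□
□□□■■□□□□
□□■□□■□□□
□^□■□■□□□
□■■□□□□□□
□□□□□□□□□
step 23: □□□□□□□□□
□□□□□□□□□
□□□□□□□□□
□□□■■□□□□
□□■□□■□□□
□■>■□■□□□
□■■□□□□□□
□□□□□□□□□
step 24: □□□□□□□□□
□□□□□□□□□
□□□□□□□□□
□□□■■□□□□
□□■□□■□□□
□■■■□■□□□
□■v□□□□□□
□□□□□□□□□
step 25: □□□□□□□□□
□□□□□□□□□
□□□□□□□□□
□□□■■□□□□
□□■□□■□□□
□■■■□■□□□
□■□>□□□□□
□□□□□□□□□
step 26: □□□□□□□□□
□□□□□□□□□
□□□□□□□□□
□□□■■□□□□
□□■□□■□□□
□■■■□■□□□
□■□■□□□□□
□□□v□□□□□
step 27: □□□□□□□□□
□□□□□□□□□
□□□□□□□□□
□□□■■□□□□
□□■□□■□□□
□■■■□■□□□
□■□■□□□□□
□□<■□□□□□
step 28: □□□□□□□□□
□□□□□□□□□
□□□□□□□□□
□□□■■□□□□
□□■□□■□□□
□■■■□■□□□
□■^■□□□□□
□□■■□□□□□
step 29: □□□□□□□□□
□□□□□□□□□
□□□□□□□□□
□□□■■□□□□
□□■□□■□□□
□■■■□■□□□
□■■>□□□□□
□□■■□□□□□
step 30: □□□□□□□□□
□□□□□□□□□
□□□□□□□□□
□□□■■□□□□
□□■□□■□□□
□■■^□■□□□
□■■□□□□□□
□□■■□□□□□

north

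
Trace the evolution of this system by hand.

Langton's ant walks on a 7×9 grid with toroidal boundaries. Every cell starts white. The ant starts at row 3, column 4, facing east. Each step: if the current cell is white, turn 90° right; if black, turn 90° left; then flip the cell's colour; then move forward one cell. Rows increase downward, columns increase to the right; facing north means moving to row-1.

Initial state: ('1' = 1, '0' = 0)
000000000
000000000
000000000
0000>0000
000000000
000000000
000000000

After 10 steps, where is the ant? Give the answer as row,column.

2,3

[0] 000000000
000000000
000000000
0000>0000
000000000
000000000
000000000
[1] 000000000
000000000
000000000
000010000
0000v0000
000000000
000000000
[2] 000000000
000000000
000000000
000010000
000<10000
000000000
000000000
[3] 000000000
000000000
000000000
000^10000
000110000
000000000
000000000
[4] 000000000
000000000
000000000
0001>0000
000110000
000000000
000000000
[5] 000000000
000000000
0000^0000
000100000
000110000
000000000
000000000
[6] 000000000
000000000
00001>000
000100000
000110000
000000000
000000000
[7] 000000000
000000000
000011000
00010v000
000110000
000000000
000000000
[8] 000000000
000000000
000011000
0001<1000
000110000
000000000
000000000
[9] 000000000
000000000
0000^1000
000111000
000110000
000000000
000000000
[10] 000000000
000000000
000<01000
000111000
000110000
000000000
000000000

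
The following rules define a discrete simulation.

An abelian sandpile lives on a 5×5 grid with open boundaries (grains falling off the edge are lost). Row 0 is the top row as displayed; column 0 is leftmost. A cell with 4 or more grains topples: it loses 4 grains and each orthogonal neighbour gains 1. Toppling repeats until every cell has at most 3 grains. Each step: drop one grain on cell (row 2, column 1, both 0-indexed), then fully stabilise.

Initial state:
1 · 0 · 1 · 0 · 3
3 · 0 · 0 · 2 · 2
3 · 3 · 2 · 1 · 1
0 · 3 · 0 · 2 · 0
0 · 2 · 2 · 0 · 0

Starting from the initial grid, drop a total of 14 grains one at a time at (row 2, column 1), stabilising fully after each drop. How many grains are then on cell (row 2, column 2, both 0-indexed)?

k=0  1 · 0 · 1 · 0 · 3
3 · 0 · 0 · 2 · 2
3 · 3 · 2 · 1 · 1
0 · 3 · 0 · 2 · 0
0 · 2 · 2 · 0 · 0
k=1  2 · 0 · 1 · 0 · 3
0 · 2 · 0 · 2 · 2
1 · 2 · 3 · 1 · 1
2 · 0 · 1 · 2 · 0
0 · 3 · 2 · 0 · 0
k=2  2 · 0 · 1 · 0 · 3
0 · 2 · 0 · 2 · 2
1 · 3 · 3 · 1 · 1
2 · 0 · 1 · 2 · 0
0 · 3 · 2 · 0 · 0
k=3  2 · 0 · 1 · 0 · 3
0 · 3 · 1 · 2 · 2
2 · 1 · 0 · 2 · 1
2 · 1 · 2 · 2 · 0
0 · 3 · 2 · 0 · 0
k=4  2 · 0 · 1 · 0 · 3
0 · 3 · 1 · 2 · 2
2 · 2 · 0 · 2 · 1
2 · 1 · 2 · 2 · 0
0 · 3 · 2 · 0 · 0
k=5  2 · 0 · 1 · 0 · 3
0 · 3 · 1 · 2 · 2
2 · 3 · 0 · 2 · 1
2 · 1 · 2 · 2 · 0
0 · 3 · 2 · 0 · 0
k=6  2 · 1 · 1 · 0 · 3
1 · 0 · 2 · 2 · 2
3 · 1 · 1 · 2 · 1
2 · 2 · 2 · 2 · 0
0 · 3 · 2 · 0 · 0
k=7  2 · 1 · 1 · 0 · 3
1 · 0 · 2 · 2 · 2
3 · 2 · 1 · 2 · 1
2 · 2 · 2 · 2 · 0
0 · 3 · 2 · 0 · 0
k=8  2 · 1 · 1 · 0 · 3
1 · 0 · 2 · 2 · 2
3 · 3 · 1 · 2 · 1
2 · 2 · 2 · 2 · 0
0 · 3 · 2 · 0 · 0
k=9  2 · 1 · 1 · 0 · 3
2 · 1 · 2 · 2 · 2
0 · 1 · 2 · 2 · 1
3 · 3 · 2 · 2 · 0
0 · 3 · 2 · 0 · 0
k=10  2 · 1 · 1 · 0 · 3
2 · 1 · 2 · 2 · 2
0 · 2 · 2 · 2 · 1
3 · 3 · 2 · 2 · 0
0 · 3 · 2 · 0 · 0
k=11  2 · 1 · 1 · 0 · 3
2 · 1 · 2 · 2 · 2
0 · 3 · 2 · 2 · 1
3 · 3 · 2 · 2 · 0
0 · 3 · 2 · 0 · 0
k=12  2 · 1 · 1 · 0 · 3
2 · 2 · 2 · 2 · 2
2 · 1 · 3 · 2 · 1
0 · 2 · 3 · 2 · 0
2 · 0 · 3 · 0 · 0
k=13  2 · 1 · 1 · 0 · 3
2 · 2 · 2 · 2 · 2
2 · 2 · 3 · 2 · 1
0 · 2 · 3 · 2 · 0
2 · 0 · 3 · 0 · 0
k=14  2 · 1 · 1 · 0 · 3
2 · 2 · 2 · 2 · 2
2 · 3 · 3 · 2 · 1
0 · 2 · 3 · 2 · 0
2 · 0 · 3 · 0 · 0

3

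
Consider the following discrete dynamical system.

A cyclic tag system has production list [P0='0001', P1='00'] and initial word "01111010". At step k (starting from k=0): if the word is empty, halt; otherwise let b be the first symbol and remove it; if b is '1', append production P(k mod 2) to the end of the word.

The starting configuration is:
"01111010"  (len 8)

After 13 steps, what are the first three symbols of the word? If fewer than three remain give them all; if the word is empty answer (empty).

t=0: "01111010"  (len 8)
t=1: "1111010"  (len 7)
t=2: "11101000"  (len 8)
t=3: "11010000001"  (len 11)
t=4: "101000000100"  (len 12)
t=5: "010000001000001"  (len 15)
t=6: "10000001000001"  (len 14)
t=7: "00000010000010001"  (len 17)
t=8: "0000010000010001"  (len 16)
t=9: "000010000010001"  (len 15)
t=10: "00010000010001"  (len 14)
t=11: "0010000010001"  (len 13)
t=12: "010000010001"  (len 12)
t=13: "10000010001"  (len 11)

100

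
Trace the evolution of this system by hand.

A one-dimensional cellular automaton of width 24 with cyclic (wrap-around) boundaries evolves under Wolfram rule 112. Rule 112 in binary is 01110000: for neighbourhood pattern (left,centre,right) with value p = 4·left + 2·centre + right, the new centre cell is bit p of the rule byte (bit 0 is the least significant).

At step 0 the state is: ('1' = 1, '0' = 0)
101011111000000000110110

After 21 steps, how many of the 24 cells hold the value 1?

0) 101011111000000000110110
1) 010100001100000000011011
2) 101010000110000000001101
3) 110101000011000000000110
4) 011010100001100000000011
5) 101101010000110000000001
6) 110110101000011000000000
7) 011011010100001100000000
8) 001101101010000110000000
9) 000110110101000011000000
10) 000011011010100001100000
11) 000001101101010000110000
12) 000000110110101000011000
13) 000000011011010100001100
14) 000000001101101010000110
15) 000000000110110101000011
16) 100000000011011010100001
17) 110000000001101101010000
18) 011000000000110110101000
19) 001100000000011011010100
20) 000110000000001101101010
21) 000011000000000110110101

8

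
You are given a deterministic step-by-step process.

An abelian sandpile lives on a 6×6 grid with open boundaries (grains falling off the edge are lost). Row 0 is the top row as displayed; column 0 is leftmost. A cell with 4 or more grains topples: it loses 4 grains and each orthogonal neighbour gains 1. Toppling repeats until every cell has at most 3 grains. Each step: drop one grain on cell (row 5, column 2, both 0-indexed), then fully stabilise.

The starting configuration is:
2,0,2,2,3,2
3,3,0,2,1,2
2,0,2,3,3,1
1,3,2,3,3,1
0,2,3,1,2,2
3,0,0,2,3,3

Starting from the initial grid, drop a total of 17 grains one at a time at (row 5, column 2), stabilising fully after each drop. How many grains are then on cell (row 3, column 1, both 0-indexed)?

step 0: 2,0,2,2,3,2
3,3,0,2,1,2
2,0,2,3,3,1
1,3,2,3,3,1
0,2,3,1,2,2
3,0,0,2,3,3
step 1: 2,0,2,2,3,2
3,3,0,2,1,2
2,0,2,3,3,1
1,3,2,3,3,1
0,2,3,1,2,2
3,0,1,2,3,3
step 2: 2,0,2,2,3,2
3,3,0,2,1,2
2,0,2,3,3,1
1,3,2,3,3,1
0,2,3,1,2,2
3,0,2,2,3,3
step 3: 2,0,2,2,3,2
3,3,0,2,1,2
2,0,2,3,3,1
1,3,2,3,3,1
0,2,3,1,2,2
3,0,3,2,3,3
step 4: 2,0,2,2,3,2
3,3,0,2,1,2
2,0,2,3,3,1
1,3,3,3,3,1
0,3,0,2,2,2
3,1,1,3,3,3
step 5: 2,0,2,2,3,2
3,3,0,2,1,2
2,0,2,3,3,1
1,3,3,3,3,1
0,3,0,2,2,2
3,1,2,3,3,3
step 6: 2,0,2,2,3,2
3,3,0,2,1,2
2,0,2,3,3,1
1,3,3,3,3,1
0,3,0,2,2,2
3,1,3,3,3,3
step 7: 2,0,2,2,3,2
3,3,0,2,1,2
2,0,2,3,3,1
1,3,3,3,3,1
0,3,1,3,3,3
3,2,1,1,1,0
step 8: 2,0,2,2,3,2
3,3,0,2,1,2
2,0,2,3,3,1
1,3,3,3,3,1
0,3,1,3,3,3
3,2,2,1,1,0
step 9: 2,0,2,2,3,2
3,3,0,2,1,2
2,0,2,3,3,1
1,3,3,3,3,1
0,3,1,3,3,3
3,2,3,1,1,0
step 10: 2,0,2,2,3,2
3,3,0,2,1,2
2,0,2,3,3,1
1,3,3,3,3,1
0,3,2,3,3,3
3,3,0,2,1,0
step 11: 2,0,2,2,3,2
3,3,0,2,1,2
2,0,2,3,3,1
1,3,3,3,3,1
0,3,2,3,3,3
3,3,1,2,1,0
step 12: 2,0,2,2,3,2
3,3,0,2,1,2
2,0,2,3,3,1
1,3,3,3,3,1
0,3,2,3,3,3
3,3,2,2,1,0
step 13: 2,0,2,2,3,2
3,3,0,2,1,2
2,0,2,3,3,1
1,3,3,3,3,1
0,3,2,3,3,3
3,3,3,2,1,0
step 14: 2,0,2,2,3,2
3,3,1,3,2,2
2,2,0,2,1,2
2,1,3,3,2,3
2,2,2,3,2,0
0,2,3,0,3,1
step 15: 2,0,2,2,3,2
3,3,1,3,2,2
2,2,0,2,1,2
2,1,3,3,2,3
2,2,3,3,2,0
0,3,0,1,3,1
step 16: 2,0,2,2,3,2
3,3,1,3,2,2
2,2,0,2,1,2
2,1,3,3,2,3
2,2,3,3,2,0
0,3,1,1,3,1
step 17: 2,0,2,2,3,2
3,3,1,3,2,2
2,2,0,2,1,2
2,1,3,3,2,3
2,2,3,3,2,0
0,3,2,1,3,1

1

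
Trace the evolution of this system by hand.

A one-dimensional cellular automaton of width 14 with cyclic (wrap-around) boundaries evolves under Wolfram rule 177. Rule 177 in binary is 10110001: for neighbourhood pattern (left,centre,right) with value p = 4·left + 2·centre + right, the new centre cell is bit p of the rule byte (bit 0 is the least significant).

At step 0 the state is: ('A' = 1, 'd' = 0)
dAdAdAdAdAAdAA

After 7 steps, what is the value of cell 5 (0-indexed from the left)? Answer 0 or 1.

t=0: dAdAdAdAdAAdAA
t=1: AdAdAdAdAddAdd
t=2: dAdAdAdAdAddAd
t=3: ddAdAdAdAdAddA
t=4: AddAdAdAdAdAdd
t=5: dAddAdAdAdAdAd
t=6: ddAddAdAdAdAdA
t=7: AddAddAdAdAdAd

0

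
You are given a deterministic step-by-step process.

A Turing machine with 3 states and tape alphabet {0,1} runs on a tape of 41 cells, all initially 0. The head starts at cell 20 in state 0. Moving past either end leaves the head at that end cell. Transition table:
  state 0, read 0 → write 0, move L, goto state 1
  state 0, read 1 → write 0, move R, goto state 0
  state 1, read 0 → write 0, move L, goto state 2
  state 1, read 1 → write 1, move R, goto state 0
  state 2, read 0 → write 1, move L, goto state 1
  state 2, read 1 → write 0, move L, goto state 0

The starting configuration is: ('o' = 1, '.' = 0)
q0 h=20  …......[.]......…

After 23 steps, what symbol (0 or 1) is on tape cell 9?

t=0: q0 h=20  …......[.]......…
t=1: q1 h=19  …......[.]......…
t=2: q2 h=18  …......[.]......…
t=3: q1 h=17  …......[.]o.....…
t=4: q2 h=16  …......[.].o....…
t=5: q1 h=15  …......[.]o.o...…
t=6: q2 h=14  …......[.].o.o..…
t=7: q1 h=13  …......[.]o.o.o.…
t=8: q2 h=12  …......[.].o.o.o…
t=9: q1 h=11  …......[.]o.o.o.…
t=10: q2 h=10  …......[.].o.o.o…
t=11: q1 h= 9  …......[.]o.o.o.…
t=12: q2 h= 8  …......[.].o.o.o…
t=13: q1 h= 7  …......[.]o.o.o.…
t=14: q2 h= 6  |......[.].o.o.o…
t=15: q1 h= 5  |.....[.]o.o.o.…
t=16: q2 h= 4  |....[.].o.o.o…
t=17: q1 h= 3  |...[.]o.o.o.…
t=18: q2 h= 2  |..[.].o.o.o…
t=19: q1 h= 1  |.[.]o.o.o.…
t=20: q2 h= 0  |[.].o.o.o…
t=21: q1 h= 0  |[o].o.o.o…
t=22: q0 h= 1  |o[.]o.o.o.…
t=23: q1 h= 0  |[o].o.o.o…

0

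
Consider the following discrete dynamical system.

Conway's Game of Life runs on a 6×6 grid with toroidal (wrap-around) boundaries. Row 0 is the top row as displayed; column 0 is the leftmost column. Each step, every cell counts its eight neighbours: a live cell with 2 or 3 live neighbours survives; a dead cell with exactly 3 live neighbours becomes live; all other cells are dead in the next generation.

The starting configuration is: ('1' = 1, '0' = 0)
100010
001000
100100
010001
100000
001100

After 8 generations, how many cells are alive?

4

t=0: 100010
001000
100100
010001
100000
001100
t=1: 011000
010101
111000
010001
111000
010101
t=2: 010100
000100
000011
000001
000011
000100
t=3: 000110
001100
000011
100000
000011
001100
t=4: 000010
001001
000111
100000
000111
001001
t=5: 000111
000001
100111
100000
100111
000001
t=6: 100001
000000
100010
010000
100010
000000
t=7: 000000
100000
000000
110000
000000
100000
t=8: 000000
000000
110000
000000
110000
000000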